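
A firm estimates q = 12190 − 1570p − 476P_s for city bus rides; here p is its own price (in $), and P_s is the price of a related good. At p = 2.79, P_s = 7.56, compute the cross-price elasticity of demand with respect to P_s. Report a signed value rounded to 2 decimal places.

-0.85

At the given values, q = 12190 − 1570(2.79) − 476(7.56) = 4211.14.
∂q/∂P_s = -476.
E = (-476) × (7.56/4211.14) = -0.8545…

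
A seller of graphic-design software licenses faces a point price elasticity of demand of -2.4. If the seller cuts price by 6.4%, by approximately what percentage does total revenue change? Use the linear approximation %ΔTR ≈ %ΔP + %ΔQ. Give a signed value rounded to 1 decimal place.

%ΔQ ≈ Ed × %ΔP = (-2.4) × (-6.4%) = +15.3600%
%ΔTR ≈ %ΔP + %ΔQ = (-6.4%) + (+15.3600%) = +8.9600%

+9.0%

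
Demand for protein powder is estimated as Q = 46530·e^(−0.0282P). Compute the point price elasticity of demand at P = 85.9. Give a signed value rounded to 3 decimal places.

-2.422

dQ/dP = −0.0282·Q = -116.401. At P = 85.9, Q = 4127.69.
Ed = (dQ/dP)·(P/Q) = (-116.401) × (85.9/4127.69) = -2.42238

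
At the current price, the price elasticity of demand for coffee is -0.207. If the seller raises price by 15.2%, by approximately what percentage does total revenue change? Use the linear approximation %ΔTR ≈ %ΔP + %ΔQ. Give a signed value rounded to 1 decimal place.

+12.1%

%ΔQ ≈ Ed × %ΔP = (-0.207) × (+15.2%) = -3.1464%
%ΔTR ≈ %ΔP + %ΔQ = (+15.2%) + (-3.1464%) = +12.0536%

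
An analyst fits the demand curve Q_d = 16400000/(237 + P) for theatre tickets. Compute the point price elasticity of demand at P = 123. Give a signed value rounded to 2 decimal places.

-0.34

dQ_d/dP = −16400000/(237 + P)² = -126.543. At P = 123, Q_d = 45555.6.
Ed = (dQ_d/dP)·(P/Q_d) = (-126.543) × (123/45555.6) = -0.3416…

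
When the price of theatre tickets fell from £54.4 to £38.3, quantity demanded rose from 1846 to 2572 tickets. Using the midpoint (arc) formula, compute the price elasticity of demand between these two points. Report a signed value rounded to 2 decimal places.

-0.95

%ΔQ = (2572 − 1846) / [(1846 + 2572)/2] = 726/2209 = 0.328655…
%ΔP = (38.3 − 54.4) / [(54.4 + 38.3)/2] = -16.1/46.35 = -0.347357…
Arc Ed = %ΔQ / %ΔP = (726/2209) / (-16.1/46.35) = -0.9461…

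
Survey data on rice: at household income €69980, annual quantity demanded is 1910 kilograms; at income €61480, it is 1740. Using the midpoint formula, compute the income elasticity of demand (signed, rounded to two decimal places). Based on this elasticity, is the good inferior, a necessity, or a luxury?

%ΔQ = (1740 − 1910)/[( 1910 + 1740)/2] = -170/1825 = -0.093150…
%ΔIncome = (61480 − 69980)/[( 69980 + 61480)/2] = -8500/65730 = -0.129316…
E_income = (-170/1825) / (-8500/65730) = 0.7203…
0 < E_income < 1 ⇒ normal good, necessity.

0.72; necessity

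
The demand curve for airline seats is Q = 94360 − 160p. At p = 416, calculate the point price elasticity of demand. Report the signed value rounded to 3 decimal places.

dQ/dp = −160. At p = 416, Q = 94360 − 160(416) = 27800.
Ed = (dQ/dp)·(p/Q) = −160 × (416/27800) = -2.39424…

-2.394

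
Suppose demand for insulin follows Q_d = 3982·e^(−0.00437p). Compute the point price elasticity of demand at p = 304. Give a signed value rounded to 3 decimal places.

-1.328

dQ_d/dp = −0.00437·Q_d = -4.60926. At p = 304, Q_d = 1054.75.
Ed = (dQ_d/dp)·(p/Q_d) = (-4.60926) × (304/1054.75) = -1.32848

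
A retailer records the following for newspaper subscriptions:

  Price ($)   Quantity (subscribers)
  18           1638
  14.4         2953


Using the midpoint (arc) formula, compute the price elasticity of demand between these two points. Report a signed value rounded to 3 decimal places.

%ΔQ = (2953 − 1638) / [(1638 + 2953)/2] = 1315/2295.5 = 0.572859…
%ΔP = (14.4 − 18) / [(18 + 14.4)/2] = -3.6/16.2 = -0.222222…
Arc Ed = %ΔQ / %ΔP = (1315/2295.5) / (-3.6/16.2) = -2.57786…

-2.578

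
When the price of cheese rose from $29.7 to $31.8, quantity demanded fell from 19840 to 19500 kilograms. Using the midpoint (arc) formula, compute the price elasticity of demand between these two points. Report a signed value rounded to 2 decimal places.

-0.25

%ΔQ = (19500 − 19840) / [(19840 + 19500)/2] = -340/19670 = -0.017285…
%ΔP = (31.8 − 29.7) / [(29.7 + 31.8)/2] = 2.1/30.75 = 0.068292…
Arc Ed = %ΔQ / %ΔP = (-340/19670) / (2.1/30.75) = -0.2531…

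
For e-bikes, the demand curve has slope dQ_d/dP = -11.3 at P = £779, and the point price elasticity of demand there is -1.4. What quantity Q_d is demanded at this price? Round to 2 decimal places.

6287.64

Ed = (dQ_d/dP)·(P/Q_d) ⇒ Q_d = (dQ_d/dP)·P/Ed = (-11.3)·779/(-1.4) = 6287.6428…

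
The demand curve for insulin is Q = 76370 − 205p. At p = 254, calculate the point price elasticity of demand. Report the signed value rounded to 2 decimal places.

-2.14

dQ/dp = −205. At p = 254, Q = 76370 − 205(254) = 24300.
Ed = (dQ/dp)·(p/Q) = −205 × (254/24300) = -2.1427…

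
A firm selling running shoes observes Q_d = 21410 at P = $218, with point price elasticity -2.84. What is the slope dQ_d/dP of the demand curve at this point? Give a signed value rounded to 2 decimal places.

Ed = (dQ_d/dP)·(P/Q_d) ⇒ dQ_d/dP = Ed·Q_d/P = (-2.84)·21410/218 = -278.9192…

-278.92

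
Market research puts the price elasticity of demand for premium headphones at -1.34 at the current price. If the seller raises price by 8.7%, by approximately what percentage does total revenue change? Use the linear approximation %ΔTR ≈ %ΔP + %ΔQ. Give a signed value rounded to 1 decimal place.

%ΔQ ≈ Ed × %ΔP = (-1.34) × (+8.7%) = -11.6580%
%ΔTR ≈ %ΔP + %ΔQ = (+8.7%) + (-11.6580%) = -2.9580%

-3.0%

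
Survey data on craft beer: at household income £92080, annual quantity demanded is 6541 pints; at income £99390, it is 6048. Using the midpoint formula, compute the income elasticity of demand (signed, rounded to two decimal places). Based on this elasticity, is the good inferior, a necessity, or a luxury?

%ΔQ = (6048 − 6541)/[( 6541 + 6048)/2] = -493/6294.5 = -0.078322…
%ΔIncome = (99390 − 92080)/[( 92080 + 99390)/2] = 7310/95735 = 0.076356…
E_income = (-493/6294.5) / (7310/95735) = -1.0257…
E_income < 0 ⇒ inferior good.

-1.03; inferior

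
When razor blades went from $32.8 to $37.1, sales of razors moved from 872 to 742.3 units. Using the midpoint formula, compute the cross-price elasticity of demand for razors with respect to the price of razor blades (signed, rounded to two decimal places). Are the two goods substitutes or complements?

%ΔQ_{razors} = (742.3 − 872)/avg = -129.7/807.15 = -0.160688…
%ΔP_{razor blades} = (37.1 − 32.8)/avg = 4.3/34.95 = 0.123032…
E_cross = (-129.7/807.15) / (4.3/34.95) = -1.3060…
E_cross < 0 ⇒ the goods are complements.

-1.31; complements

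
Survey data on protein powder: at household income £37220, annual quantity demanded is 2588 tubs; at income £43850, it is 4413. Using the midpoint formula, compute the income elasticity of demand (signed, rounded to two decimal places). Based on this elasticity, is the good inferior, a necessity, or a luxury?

%ΔQ = (4413 − 2588)/[( 2588 + 4413)/2] = 1825/3500.5 = 0.521354…
%ΔIncome = (43850 − 37220)/[( 37220 + 43850)/2] = 6630/40535 = 0.163562…
E_income = (1825/3500.5) / (6630/40535) = 3.1874…
E_income > 1 ⇒ normal good, luxury.

3.19; luxury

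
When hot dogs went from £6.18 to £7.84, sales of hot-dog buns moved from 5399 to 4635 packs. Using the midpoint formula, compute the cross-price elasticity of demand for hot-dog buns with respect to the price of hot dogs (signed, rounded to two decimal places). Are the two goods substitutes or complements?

-0.64; complements

%ΔQ_{hot-dog buns} = (4635 − 5399)/avg = -764/5017 = -0.152282…
%ΔP_{hot dogs} = (7.84 − 6.18)/avg = 1.66/7.01 = 0.236804…
E_cross = (-764/5017) / (1.66/7.01) = -0.6430…
E_cross < 0 ⇒ the goods are complements.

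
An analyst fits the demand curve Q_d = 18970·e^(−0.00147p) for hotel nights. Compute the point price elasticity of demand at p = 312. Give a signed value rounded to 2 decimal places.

-0.46

dQ_d/dp = −0.00147·Q_d = -17.6279. At p = 312, Q_d = 11991.7.
Ed = (dQ_d/dp)·(p/Q_d) = (-17.6279) × (312/11991.7) = -0.4586…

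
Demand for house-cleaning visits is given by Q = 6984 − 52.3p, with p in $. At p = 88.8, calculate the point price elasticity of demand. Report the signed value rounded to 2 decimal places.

-1.98

dQ/dp = −52.3. At p = 88.8, Q = 6984 − 52.3(88.8) = 2339.76.
Ed = (dQ/dp)·(p/Q) = −52.3 × (88.8/2339.76) = -1.9849…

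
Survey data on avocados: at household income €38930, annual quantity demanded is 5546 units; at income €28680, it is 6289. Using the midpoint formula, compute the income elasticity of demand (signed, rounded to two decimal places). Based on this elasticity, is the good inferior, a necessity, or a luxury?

%ΔQ = (6289 − 5546)/[( 5546 + 6289)/2] = 743/5917.5 = 0.125559…
%ΔIncome = (28680 − 38930)/[( 38930 + 28680)/2] = -10250/33805 = -0.303209…
E_income = (743/5917.5) / (-10250/33805) = -0.4141…
E_income < 0 ⇒ inferior good.

-0.41; inferior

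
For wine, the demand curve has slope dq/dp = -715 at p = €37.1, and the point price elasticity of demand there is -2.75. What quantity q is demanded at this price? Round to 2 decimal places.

Ed = (dq/dp)·(p/q) ⇒ q = (dq/dp)·p/Ed = (-715)·37.1/(-2.75) = 9646

9646.00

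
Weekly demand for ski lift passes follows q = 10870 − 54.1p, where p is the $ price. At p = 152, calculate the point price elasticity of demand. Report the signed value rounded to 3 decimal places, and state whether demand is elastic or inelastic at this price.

-3.107; elastic

dq/dp = −54.1. At p = 152, q = 10870 − 54.1(152) = 2646.8.
Ed = (dq/dp)·(p/q) = −54.1 × (152/2646.8) = -3.10684…
|Ed| = 3.107 > 1, so demand is elastic.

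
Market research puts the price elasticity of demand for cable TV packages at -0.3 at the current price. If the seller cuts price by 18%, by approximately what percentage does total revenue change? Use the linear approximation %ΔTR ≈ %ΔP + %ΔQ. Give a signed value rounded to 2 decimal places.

%ΔQ ≈ Ed × %ΔP = (-0.3) × (-18%) = +5.4000%
%ΔTR ≈ %ΔP + %ΔQ = (-18%) + (+5.4000%) = -12.6000%

-12.60%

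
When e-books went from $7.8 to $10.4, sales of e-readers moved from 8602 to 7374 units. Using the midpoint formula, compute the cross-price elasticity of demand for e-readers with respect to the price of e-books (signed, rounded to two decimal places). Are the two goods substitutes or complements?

%ΔQ_{e-readers} = (7374 − 8602)/avg = -1228/7988 = -0.153730…
%ΔP_{e-books} = (10.4 − 7.8)/avg = 2.6/9.1 = 0.285714…
E_cross = (-1228/7988) / (2.6/9.1) = -0.5380…
E_cross < 0 ⇒ the goods are complements.

-0.54; complements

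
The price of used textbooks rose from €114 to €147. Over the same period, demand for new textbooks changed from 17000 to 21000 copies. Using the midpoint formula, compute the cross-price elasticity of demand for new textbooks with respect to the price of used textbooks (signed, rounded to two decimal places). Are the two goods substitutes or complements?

0.83; substitutes

%ΔQ_{new textbooks} = (21000 − 17000)/avg = 4000/19000 = 0.210526…
%ΔP_{used textbooks} = (147 − 114)/avg = 33/130.5 = 0.252873…
E_cross = (4000/19000) / (33/130.5) = 0.8325…
E_cross > 0 ⇒ the goods are substitutes.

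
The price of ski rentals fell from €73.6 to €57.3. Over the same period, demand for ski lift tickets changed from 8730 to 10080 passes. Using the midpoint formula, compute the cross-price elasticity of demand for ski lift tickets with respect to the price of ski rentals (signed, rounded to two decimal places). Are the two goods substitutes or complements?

%ΔQ_{ski lift tickets} = (10080 − 8730)/avg = 1350/9405 = 0.143540…
%ΔP_{ski rentals} = (57.3 − 73.6)/avg = -16.3/65.45 = -0.249045…
E_cross = (1350/9405) / (-16.3/65.45) = -0.5763…
E_cross < 0 ⇒ the goods are complements.

-0.58; complements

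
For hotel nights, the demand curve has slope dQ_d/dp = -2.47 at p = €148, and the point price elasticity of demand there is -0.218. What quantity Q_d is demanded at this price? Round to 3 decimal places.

Ed = (dQ_d/dp)·(p/Q_d) ⇒ Q_d = (dQ_d/dp)·p/Ed = (-2.47)·148/(-0.218) = 1676.88073…

1676.881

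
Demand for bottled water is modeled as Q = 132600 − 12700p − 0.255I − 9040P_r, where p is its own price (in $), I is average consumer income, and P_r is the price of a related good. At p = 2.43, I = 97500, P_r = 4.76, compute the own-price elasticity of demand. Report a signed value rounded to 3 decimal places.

At the given values, Q = 132600 − 12700(2.43) − 0.255(97500) − 9040(4.76) = 33846.1.
∂Q/∂p = −12700.
E = (-12700) × (2.43/33846.1) = -0.91180…

-0.912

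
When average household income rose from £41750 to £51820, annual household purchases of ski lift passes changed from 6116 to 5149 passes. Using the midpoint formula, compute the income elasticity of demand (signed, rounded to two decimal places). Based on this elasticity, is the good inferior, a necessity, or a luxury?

%ΔQ = (5149 − 6116)/[( 6116 + 5149)/2] = -967/5632.5 = -0.171682…
%ΔIncome = (51820 − 41750)/[( 41750 + 51820)/2] = 10070/46785 = 0.215239…
E_income = (-967/5632.5) / (10070/46785) = -0.7976…
E_income < 0 ⇒ inferior good.

-0.80; inferior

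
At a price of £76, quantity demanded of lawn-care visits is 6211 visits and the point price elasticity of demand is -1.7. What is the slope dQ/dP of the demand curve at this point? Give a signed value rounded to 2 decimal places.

Ed = (dQ/dP)·(P/Q) ⇒ dQ/dP = Ed·Q/P = (-1.7)·6211/76 = -138.9302…

-138.93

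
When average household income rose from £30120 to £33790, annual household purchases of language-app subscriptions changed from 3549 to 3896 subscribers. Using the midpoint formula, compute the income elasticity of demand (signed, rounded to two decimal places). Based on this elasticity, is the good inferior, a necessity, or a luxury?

%ΔQ = (3896 − 3549)/[( 3549 + 3896)/2] = 347/3722.5 = 0.093216…
%ΔIncome = (33790 − 30120)/[( 30120 + 33790)/2] = 3670/31955 = 0.114849…
E_income = (347/3722.5) / (3670/31955) = 0.8116…
0 < E_income < 1 ⇒ normal good, necessity.

0.81; necessity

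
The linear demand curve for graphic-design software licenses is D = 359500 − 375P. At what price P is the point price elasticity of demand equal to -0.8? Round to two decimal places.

Ed = −375P/(359500 − 375P). Set this equal to -0.8:
375P = 0.8·(359500 − 375P) ⇒ 375P(1 + 0.8) = 0.8·359500
P = 0.8·359500 / (375·1.8) = 426.0740…

426.07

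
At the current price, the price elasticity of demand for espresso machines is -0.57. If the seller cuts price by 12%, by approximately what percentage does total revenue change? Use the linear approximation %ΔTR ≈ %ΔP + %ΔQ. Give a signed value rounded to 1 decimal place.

%ΔQ ≈ Ed × %ΔP = (-0.57) × (-12%) = +6.8400%
%ΔTR ≈ %ΔP + %ΔQ = (-12%) + (+6.8400%) = -5.1600%

-5.2%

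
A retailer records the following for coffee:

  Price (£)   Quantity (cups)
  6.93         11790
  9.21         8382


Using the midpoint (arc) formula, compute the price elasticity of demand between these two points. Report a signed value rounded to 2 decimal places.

%ΔQ = (8382 − 11790) / [(11790 + 8382)/2] = -3408/10086 = -0.337894…
%ΔP = (9.21 − 6.93) / [(6.93 + 9.21)/2] = 2.28/8.07 = 0.282527…
Arc Ed = %ΔQ / %ΔP = (-3408/10086) / (2.28/8.07) = -1.1959…

-1.20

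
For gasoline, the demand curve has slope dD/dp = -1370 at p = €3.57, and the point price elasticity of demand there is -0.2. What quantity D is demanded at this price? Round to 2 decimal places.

24454.50

Ed = (dD/dp)·(p/D) ⇒ D = (dD/dp)·p/Ed = (-1370)·3.57/(-0.2) = 24454.5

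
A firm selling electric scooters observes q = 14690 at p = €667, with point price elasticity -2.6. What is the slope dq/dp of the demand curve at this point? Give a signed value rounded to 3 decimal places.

-57.262

Ed = (dq/dp)·(p/q) ⇒ dq/dp = Ed·q/p = (-2.6)·14690/667 = -57.26236…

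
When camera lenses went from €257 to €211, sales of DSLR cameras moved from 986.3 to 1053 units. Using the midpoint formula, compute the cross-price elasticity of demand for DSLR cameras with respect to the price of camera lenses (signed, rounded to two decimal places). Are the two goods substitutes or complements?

-0.33; complements

%ΔQ_{DSLR cameras} = (1053 − 986.3)/avg = 66.7/1019.65 = 0.065414…
%ΔP_{camera lenses} = (211 − 257)/avg = -46/234 = -0.196581…
E_cross = (66.7/1019.65) / (-46/234) = -0.3327…
E_cross < 0 ⇒ the goods are complements.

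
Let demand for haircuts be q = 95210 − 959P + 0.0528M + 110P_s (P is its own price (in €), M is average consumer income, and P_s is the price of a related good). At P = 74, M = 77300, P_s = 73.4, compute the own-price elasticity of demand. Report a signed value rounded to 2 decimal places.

At the given values, q = 95210 − 959(74) + 0.0528(77300) + 110(73.4) = 36399.44.
∂q/∂P = −959.
E = (-959) × (74/36399.44) = -1.9496…

-1.95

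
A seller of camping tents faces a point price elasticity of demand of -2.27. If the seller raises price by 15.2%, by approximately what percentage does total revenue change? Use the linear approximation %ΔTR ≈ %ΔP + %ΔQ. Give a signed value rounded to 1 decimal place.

-19.3%

%ΔQ ≈ Ed × %ΔP = (-2.27) × (+15.2%) = -34.5040%
%ΔTR ≈ %ΔP + %ΔQ = (+15.2%) + (-34.5040%) = -19.3040%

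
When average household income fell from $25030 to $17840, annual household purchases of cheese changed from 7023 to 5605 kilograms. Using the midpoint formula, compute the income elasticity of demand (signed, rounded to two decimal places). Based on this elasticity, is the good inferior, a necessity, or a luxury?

0.67; necessity

%ΔQ = (5605 − 7023)/[( 7023 + 5605)/2] = -1418/6314 = -0.224580…
%ΔIncome = (17840 − 25030)/[( 25030 + 17840)/2] = -7190/21435 = -0.335432…
E_income = (-1418/6314) / (-7190/21435) = 0.6695…
0 < E_income < 1 ⇒ normal good, necessity.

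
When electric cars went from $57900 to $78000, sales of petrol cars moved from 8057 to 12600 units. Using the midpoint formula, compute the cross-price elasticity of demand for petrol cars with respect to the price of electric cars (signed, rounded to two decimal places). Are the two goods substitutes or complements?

1.49; substitutes

%ΔQ_{petrol cars} = (12600 − 8057)/avg = 4543/10328.5 = 0.439850…
%ΔP_{electric cars} = (78000 − 57900)/avg = 20100/67950 = 0.295805…
E_cross = (4543/10328.5) / (20100/67950) = 1.4869…
E_cross > 0 ⇒ the goods are substitutes.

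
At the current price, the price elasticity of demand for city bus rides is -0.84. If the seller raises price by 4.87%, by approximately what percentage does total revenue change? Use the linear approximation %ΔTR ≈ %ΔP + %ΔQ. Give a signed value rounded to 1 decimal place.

%ΔQ ≈ Ed × %ΔP = (-0.84) × (+4.87%) = -4.0908%
%ΔTR ≈ %ΔP + %ΔQ = (+4.87%) + (-4.0908%) = +0.7792%

+0.8%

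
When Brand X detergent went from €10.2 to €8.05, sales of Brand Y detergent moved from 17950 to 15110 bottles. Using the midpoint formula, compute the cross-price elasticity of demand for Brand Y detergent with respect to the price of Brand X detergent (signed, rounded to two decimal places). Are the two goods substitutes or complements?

%ΔQ_{Brand Y detergent} = (15110 − 17950)/avg = -2840/16530 = -0.171808…
%ΔP_{Brand X detergent} = (8.05 − 10.2)/avg = -2.15/9.125 = -0.235616…
E_cross = (-2840/16530) / (-2.15/9.125) = 0.7291…
E_cross > 0 ⇒ the goods are substitutes.

0.73; substitutes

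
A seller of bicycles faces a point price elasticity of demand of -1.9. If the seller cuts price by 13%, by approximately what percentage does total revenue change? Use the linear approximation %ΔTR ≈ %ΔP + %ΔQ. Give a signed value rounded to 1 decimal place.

+11.7%

%ΔQ ≈ Ed × %ΔP = (-1.9) × (-13%) = +24.7000%
%ΔTR ≈ %ΔP + %ΔQ = (-13%) + (+24.7000%) = +11.7000%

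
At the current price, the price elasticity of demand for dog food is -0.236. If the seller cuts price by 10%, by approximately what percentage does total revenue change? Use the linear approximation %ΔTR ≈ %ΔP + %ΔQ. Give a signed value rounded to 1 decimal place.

%ΔQ ≈ Ed × %ΔP = (-0.236) × (-10%) = +2.3600%
%ΔTR ≈ %ΔP + %ΔQ = (-10%) + (+2.3600%) = -7.6400%

-7.6%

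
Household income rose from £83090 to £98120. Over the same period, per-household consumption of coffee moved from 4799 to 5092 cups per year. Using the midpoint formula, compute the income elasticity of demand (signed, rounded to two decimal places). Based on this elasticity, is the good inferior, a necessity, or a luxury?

0.36; necessity

%ΔQ = (5092 − 4799)/[( 4799 + 5092)/2] = 293/4945.5 = 0.059245…
%ΔIncome = (98120 − 83090)/[( 83090 + 98120)/2] = 15030/90605 = 0.165884…
E_income = (293/4945.5) / (15030/90605) = 0.3571…
0 < E_income < 1 ⇒ normal good, necessity.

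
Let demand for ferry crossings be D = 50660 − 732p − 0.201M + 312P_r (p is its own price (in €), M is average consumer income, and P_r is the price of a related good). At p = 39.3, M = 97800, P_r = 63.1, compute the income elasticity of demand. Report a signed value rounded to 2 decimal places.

-0.90

At the given values, D = 50660 − 732(39.3) − 0.201(97800) + 312(63.1) = 21921.8.
∂D/∂M = -0.201.
E = (-0.201) × (97800/21921.8) = -0.8967…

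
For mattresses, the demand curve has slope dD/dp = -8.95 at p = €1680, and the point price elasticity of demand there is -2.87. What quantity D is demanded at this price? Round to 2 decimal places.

5239.02

Ed = (dD/dp)·(p/D) ⇒ D = (dD/dp)·p/Ed = (-8.95)·1680/(-2.87) = 5239.0243…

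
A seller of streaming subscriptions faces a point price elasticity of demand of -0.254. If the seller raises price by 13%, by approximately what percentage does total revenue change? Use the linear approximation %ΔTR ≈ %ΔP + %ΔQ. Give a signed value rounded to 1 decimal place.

+9.7%

%ΔQ ≈ Ed × %ΔP = (-0.254) × (+13%) = -3.3020%
%ΔTR ≈ %ΔP + %ΔQ = (+13%) + (-3.3020%) = +9.6980%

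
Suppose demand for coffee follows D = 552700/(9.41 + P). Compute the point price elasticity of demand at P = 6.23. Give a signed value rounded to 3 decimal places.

-0.398

dD/dP = −552700/(9.41 + P)² = -2259.52. At P = 6.23, D = 35338.9.
Ed = (dD/dP)·(P/D) = (-2259.52) × (6.23/35338.9) = -0.39833…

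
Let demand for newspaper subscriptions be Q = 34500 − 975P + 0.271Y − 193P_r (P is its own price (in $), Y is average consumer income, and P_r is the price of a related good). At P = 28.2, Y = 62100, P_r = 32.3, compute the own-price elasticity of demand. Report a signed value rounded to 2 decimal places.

-1.56

At the given values, Q = 34500 − 975(28.2) + 0.271(62100) − 193(32.3) = 17600.2.
∂Q/∂P = −975.
E = (-975) × (28.2/17600.2) = -1.5621…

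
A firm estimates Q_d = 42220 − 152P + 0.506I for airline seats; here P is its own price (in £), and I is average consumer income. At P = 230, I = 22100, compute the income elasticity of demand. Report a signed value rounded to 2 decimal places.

0.61

At the given values, Q_d = 42220 − 152(230) + 0.506(22100) = 18442.6.
∂Q_d/∂I = 0.506.
E = (0.506) × (22100/18442.6) = 0.6063…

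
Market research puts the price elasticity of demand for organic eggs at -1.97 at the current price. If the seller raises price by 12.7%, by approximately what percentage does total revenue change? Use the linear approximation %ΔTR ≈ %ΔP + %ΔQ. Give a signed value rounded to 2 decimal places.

-12.32%

%ΔQ ≈ Ed × %ΔP = (-1.97) × (+12.7%) = -25.0190%
%ΔTR ≈ %ΔP + %ΔQ = (+12.7%) + (-25.0190%) = -12.3190%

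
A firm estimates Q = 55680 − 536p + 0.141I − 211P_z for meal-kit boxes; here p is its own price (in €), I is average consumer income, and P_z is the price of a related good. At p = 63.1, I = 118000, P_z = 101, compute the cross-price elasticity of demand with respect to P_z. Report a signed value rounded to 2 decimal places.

At the given values, Q = 55680 − 536(63.1) + 0.141(118000) − 211(101) = 17185.4.
∂Q/∂P_z = -211.
E = (-211) × (101/17185.4) = -1.2400…

-1.24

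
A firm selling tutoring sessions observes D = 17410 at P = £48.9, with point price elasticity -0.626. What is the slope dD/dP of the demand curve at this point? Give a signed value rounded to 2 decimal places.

-222.88

Ed = (dD/dP)·(P/D) ⇒ dD/dP = Ed·D/P = (-0.626)·17410/48.9 = -222.8764…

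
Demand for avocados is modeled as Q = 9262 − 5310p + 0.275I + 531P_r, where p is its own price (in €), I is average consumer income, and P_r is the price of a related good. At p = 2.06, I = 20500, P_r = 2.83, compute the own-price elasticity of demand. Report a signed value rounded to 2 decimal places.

-2.00

At the given values, Q = 9262 − 5310(2.06) + 0.275(20500) + 531(2.83) = 5463.63.
∂Q/∂p = −5310.
E = (-5310) × (2.06/5463.63) = -2.0020…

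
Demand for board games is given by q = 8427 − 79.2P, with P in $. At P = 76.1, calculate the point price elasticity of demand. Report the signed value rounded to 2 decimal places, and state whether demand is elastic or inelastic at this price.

-2.51; elastic

dq/dP = −79.2. At P = 76.1, q = 8427 − 79.2(76.1) = 2399.88.
Ed = (dq/dP)·(P/q) = −79.2 × (76.1/2399.88) = -2.5114…
|Ed| = 2.51 > 1, so demand is elastic.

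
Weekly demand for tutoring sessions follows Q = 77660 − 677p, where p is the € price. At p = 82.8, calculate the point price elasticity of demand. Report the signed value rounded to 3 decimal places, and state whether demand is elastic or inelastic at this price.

-2.595; elastic

dQ/dp = −677. At p = 82.8, Q = 77660 − 677(82.8) = 21604.4.
Ed = (dQ/dp)·(p/Q) = −677 × (82.8/21604.4) = -2.59463…
|Ed| = 2.595 > 1, so demand is elastic.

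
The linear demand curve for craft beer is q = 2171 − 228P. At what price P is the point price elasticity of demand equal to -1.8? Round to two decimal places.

6.12

Ed = −228P/(2171 − 228P). Set this equal to -1.8:
228P = 1.8·(2171 − 228P) ⇒ 228P(1 + 1.8) = 1.8·2171
P = 1.8·2171 / (228·2.8) = 6.1212…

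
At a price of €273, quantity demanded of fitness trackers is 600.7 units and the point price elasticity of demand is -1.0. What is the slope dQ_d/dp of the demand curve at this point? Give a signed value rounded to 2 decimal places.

-2.20

Ed = (dQ_d/dp)·(p/Q_d) ⇒ dQ_d/dp = Ed·Q_d/p = (-1.0)·600.7/273 = -2.2003…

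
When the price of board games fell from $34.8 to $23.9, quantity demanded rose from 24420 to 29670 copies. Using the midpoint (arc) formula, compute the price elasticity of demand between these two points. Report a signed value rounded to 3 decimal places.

%ΔQ = (29670 − 24420) / [(24420 + 29670)/2] = 5250/27045 = 0.194120…
%ΔP = (23.9 − 34.8) / [(34.8 + 23.9)/2] = -10.9/29.35 = -0.371379…
Arc Ed = %ΔQ / %ΔP = (5250/27045) / (-10.9/29.35) = -0.52270…

-0.523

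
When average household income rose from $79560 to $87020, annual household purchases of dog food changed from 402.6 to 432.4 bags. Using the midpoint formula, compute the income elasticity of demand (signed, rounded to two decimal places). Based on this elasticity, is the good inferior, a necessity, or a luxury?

%ΔQ = (432.4 − 402.6)/[( 402.6 + 432.4)/2] = 29.8/417.5 = 0.071377…
%ΔIncome = (87020 − 79560)/[( 79560 + 87020)/2] = 7460/83290 = 0.089566…
E_income = (29.8/417.5) / (7460/83290) = 0.7969…
0 < E_income < 1 ⇒ normal good, necessity.

0.80; necessity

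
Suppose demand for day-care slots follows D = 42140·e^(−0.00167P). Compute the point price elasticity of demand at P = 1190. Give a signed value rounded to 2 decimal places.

-1.99

dD/dP = −0.00167·D = -9.64579. At P = 1190, D = 5775.92.
Ed = (dD/dP)·(P/D) = (-9.64579) × (1190/5775.92) = -1.9873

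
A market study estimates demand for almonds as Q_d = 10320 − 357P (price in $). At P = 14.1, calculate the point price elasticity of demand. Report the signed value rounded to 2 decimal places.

-0.95

dQ_d/dP = −357. At P = 14.1, Q_d = 10320 − 357(14.1) = 5286.3.
Ed = (dQ_d/dP)·(P/Q_d) = −357 × (14.1/5286.3) = -0.9522…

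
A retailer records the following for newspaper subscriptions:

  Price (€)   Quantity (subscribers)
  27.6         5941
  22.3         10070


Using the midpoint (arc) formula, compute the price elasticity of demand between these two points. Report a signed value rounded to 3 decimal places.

%ΔQ = (10070 − 5941) / [(5941 + 10070)/2] = 4129/8005.5 = 0.515770…
%ΔP = (22.3 − 27.6) / [(27.6 + 22.3)/2] = -5.3/24.95 = -0.212424…
Arc Ed = %ΔQ / %ΔP = (4129/8005.5) / (-5.3/24.95) = -2.42801…

-2.428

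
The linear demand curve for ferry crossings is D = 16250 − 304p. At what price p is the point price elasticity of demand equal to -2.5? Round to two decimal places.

38.18

Ed = −304p/(16250 − 304p). Set this equal to -2.5:
304p = 2.5·(16250 − 304p) ⇒ 304p(1 + 2.5) = 2.5·16250
p = 2.5·16250 / (304·3.5) = 38.1813…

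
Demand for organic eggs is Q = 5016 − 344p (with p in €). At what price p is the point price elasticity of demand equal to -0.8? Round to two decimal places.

Ed = −344p/(5016 − 344p). Set this equal to -0.8:
344p = 0.8·(5016 − 344p) ⇒ 344p(1 + 0.8) = 0.8·5016
p = 0.8·5016 / (344·1.8) = 6.4806…

6.48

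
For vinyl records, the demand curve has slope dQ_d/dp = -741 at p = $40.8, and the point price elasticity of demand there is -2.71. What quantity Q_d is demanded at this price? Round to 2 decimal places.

Ed = (dQ_d/dp)·(p/Q_d) ⇒ Q_d = (dQ_d/dp)·p/Ed = (-741)·40.8/(-2.71) = 11156.0147…

11156.01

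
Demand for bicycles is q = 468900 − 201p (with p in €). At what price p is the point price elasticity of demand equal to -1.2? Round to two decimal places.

Ed = −201p/(468900 − 201p). Set this equal to -1.2:
201p = 1.2·(468900 − 201p) ⇒ 201p(1 + 1.2) = 1.2·468900
p = 1.2·468900 / (201·2.2) = 1272.4559…

1272.46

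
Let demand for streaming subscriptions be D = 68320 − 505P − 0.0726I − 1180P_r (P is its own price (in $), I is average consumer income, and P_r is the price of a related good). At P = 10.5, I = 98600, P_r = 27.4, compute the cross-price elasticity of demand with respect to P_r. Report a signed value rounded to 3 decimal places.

-1.374

At the given values, D = 68320 − 505(10.5) − 0.0726(98600) − 1180(27.4) = 23527.14.
∂D/∂P_r = -1180.
E = (-1180) × (27.4/23527.14) = -1.37424…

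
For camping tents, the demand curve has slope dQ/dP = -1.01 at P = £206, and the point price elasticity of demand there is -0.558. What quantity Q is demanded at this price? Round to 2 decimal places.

372.87

Ed = (dQ/dP)·(P/Q) ⇒ Q = (dQ/dP)·P/Ed = (-1.01)·206/(-0.558) = 372.8673…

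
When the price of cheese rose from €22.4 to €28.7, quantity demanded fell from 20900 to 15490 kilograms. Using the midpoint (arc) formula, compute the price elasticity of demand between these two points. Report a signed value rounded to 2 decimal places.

%ΔQ = (15490 − 20900) / [(20900 + 15490)/2] = -5410/18195 = -0.297334…
%ΔP = (28.7 − 22.4) / [(22.4 + 28.7)/2] = 6.3/25.55 = 0.246575…
Arc Ed = %ΔQ / %ΔP = (-5410/18195) / (6.3/25.55) = -1.2058…

-1.21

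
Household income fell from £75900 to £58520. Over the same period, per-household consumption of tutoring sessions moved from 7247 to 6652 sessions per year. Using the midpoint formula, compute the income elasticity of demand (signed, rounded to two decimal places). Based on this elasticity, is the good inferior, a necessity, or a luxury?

0.33; necessity

%ΔQ = (6652 − 7247)/[( 7247 + 6652)/2] = -595/6949.5 = -0.085617…
%ΔIncome = (58520 − 75900)/[( 75900 + 58520)/2] = -17380/67210 = -0.258592…
E_income = (-595/6949.5) / (-17380/67210) = 0.3310…
0 < E_income < 1 ⇒ normal good, necessity.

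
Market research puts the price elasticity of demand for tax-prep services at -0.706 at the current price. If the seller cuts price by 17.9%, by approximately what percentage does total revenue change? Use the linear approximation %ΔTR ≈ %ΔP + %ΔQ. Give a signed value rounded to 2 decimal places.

-5.26%

%ΔQ ≈ Ed × %ΔP = (-0.706) × (-17.9%) = +12.6374%
%ΔTR ≈ %ΔP + %ΔQ = (-17.9%) + (+12.6374%) = -5.2626%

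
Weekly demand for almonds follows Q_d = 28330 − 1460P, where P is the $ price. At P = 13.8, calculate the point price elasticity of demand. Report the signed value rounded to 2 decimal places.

-2.46

dQ_d/dP = −1460. At P = 13.8, Q_d = 28330 − 1460(13.8) = 8182.
Ed = (dQ_d/dP)·(P/Q_d) = −1460 × (13.8/8182) = -2.4624…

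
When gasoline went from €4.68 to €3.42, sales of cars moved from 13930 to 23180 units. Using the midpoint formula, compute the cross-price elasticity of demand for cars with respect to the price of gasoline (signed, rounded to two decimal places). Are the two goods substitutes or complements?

-1.60; complements

%ΔQ_{cars} = (23180 − 13930)/avg = 9250/18555 = 0.498517…
%ΔP_{gasoline} = (3.42 − 4.68)/avg = -1.26/4.05 = -0.311111…
E_cross = (9250/18555) / (-1.26/4.05) = -1.6023…
E_cross < 0 ⇒ the goods are complements.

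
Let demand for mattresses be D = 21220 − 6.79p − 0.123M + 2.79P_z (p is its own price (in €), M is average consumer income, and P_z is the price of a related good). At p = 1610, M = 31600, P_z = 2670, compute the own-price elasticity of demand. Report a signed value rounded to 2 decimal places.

-0.79

At the given values, D = 21220 − 6.79(1610) − 0.123(31600) + 2.79(2670) = 13850.6.
∂D/∂p = −6.79.
E = (-6.79) × (1610/13850.6) = -0.7892…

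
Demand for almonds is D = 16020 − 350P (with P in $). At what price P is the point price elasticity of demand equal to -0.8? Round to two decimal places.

20.34

Ed = −350P/(16020 − 350P). Set this equal to -0.8:
350P = 0.8·(16020 − 350P) ⇒ 350P(1 + 0.8) = 0.8·16020
P = 0.8·16020 / (350·1.8) = 20.3428…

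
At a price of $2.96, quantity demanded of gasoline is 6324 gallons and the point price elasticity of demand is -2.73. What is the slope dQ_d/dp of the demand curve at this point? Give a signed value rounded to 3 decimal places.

Ed = (dQ_d/dp)·(p/Q_d) ⇒ dQ_d/dp = Ed·Q_d/p = (-2.73)·6324/2.96 = -5832.60810…

-5832.608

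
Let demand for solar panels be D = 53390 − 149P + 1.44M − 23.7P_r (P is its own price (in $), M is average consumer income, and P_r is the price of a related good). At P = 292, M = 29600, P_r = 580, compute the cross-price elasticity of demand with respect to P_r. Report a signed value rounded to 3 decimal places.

-0.355

At the given values, D = 53390 − 149(292) + 1.44(29600) − 23.7(580) = 38760.
∂D/∂P_r = -23.7.
E = (-23.7) × (580/38760) = -0.35464…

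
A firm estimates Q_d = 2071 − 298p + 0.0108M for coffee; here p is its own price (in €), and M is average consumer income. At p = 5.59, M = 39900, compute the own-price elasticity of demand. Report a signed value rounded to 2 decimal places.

At the given values, Q_d = 2071 − 298(5.59) + 0.0108(39900) = 836.1.
∂Q_d/∂p = −298.
E = (-298) × (5.59/836.1) = -1.9923…

-1.99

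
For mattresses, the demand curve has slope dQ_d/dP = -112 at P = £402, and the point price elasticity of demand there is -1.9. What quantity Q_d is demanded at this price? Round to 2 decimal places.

23696.84

Ed = (dQ_d/dP)·(P/Q_d) ⇒ Q_d = (dQ_d/dP)·P/Ed = (-112)·402/(-1.9) = 23696.8421…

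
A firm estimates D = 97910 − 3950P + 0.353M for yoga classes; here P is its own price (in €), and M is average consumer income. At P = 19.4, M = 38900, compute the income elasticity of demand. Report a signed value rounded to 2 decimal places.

0.39

At the given values, D = 97910 − 3950(19.4) + 0.353(38900) = 35011.7.
∂D/∂M = 0.353.
E = (0.353) × (38900/35011.7) = 0.3922…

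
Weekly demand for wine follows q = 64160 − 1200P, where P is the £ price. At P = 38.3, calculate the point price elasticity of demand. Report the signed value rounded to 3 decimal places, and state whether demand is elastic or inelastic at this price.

-2.525; elastic

dq/dP = −1200. At P = 38.3, q = 64160 − 1200(38.3) = 18200.
Ed = (dq/dP)·(P/q) = −1200 × (38.3/18200) = -2.52527…
|Ed| = 2.525 > 1, so demand is elastic.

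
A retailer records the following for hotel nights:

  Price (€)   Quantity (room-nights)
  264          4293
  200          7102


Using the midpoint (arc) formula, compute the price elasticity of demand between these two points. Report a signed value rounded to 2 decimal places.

-1.79

%ΔQ = (7102 − 4293) / [(4293 + 7102)/2] = 2809/5697.5 = 0.493023…
%ΔP = (200 − 264) / [(264 + 200)/2] = -64/232 = -0.275862…
Arc Ed = %ΔQ / %ΔP = (2809/5697.5) / (-64/232) = -1.7872…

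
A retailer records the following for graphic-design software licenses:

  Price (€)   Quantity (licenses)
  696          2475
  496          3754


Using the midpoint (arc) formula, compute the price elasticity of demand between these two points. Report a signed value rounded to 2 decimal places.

-1.22

%ΔQ = (3754 − 2475) / [(2475 + 3754)/2] = 1279/3114.5 = 0.410659…
%ΔP = (496 − 696) / [(696 + 496)/2] = -200/596 = -0.335570…
Arc Ed = %ΔQ / %ΔP = (1279/3114.5) / (-200/596) = -1.2237…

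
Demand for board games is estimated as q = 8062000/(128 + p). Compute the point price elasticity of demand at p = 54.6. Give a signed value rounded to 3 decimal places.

dq/dp = −8062000/(128 + p)² = -241.792. At p = 54.6, q = 44151.2.
Ed = (dq/dp)·(p/q) = (-241.792) × (54.6/44151.2) = -0.29901…

-0.299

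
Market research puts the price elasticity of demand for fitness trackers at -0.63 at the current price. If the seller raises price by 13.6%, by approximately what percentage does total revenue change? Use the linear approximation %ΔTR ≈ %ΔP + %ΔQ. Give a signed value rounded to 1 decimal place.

%ΔQ ≈ Ed × %ΔP = (-0.63) × (+13.6%) = -8.5680%
%ΔTR ≈ %ΔP + %ΔQ = (+13.6%) + (-8.5680%) = +5.0320%

+5.0%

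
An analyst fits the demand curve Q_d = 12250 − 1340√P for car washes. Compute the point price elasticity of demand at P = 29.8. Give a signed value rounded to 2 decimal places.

-0.74

dQ_d/dP = −1340/(2√P) = -122.735. At P = 29.8, Q_d = 4935.02.
Ed = (dQ_d/dP)·(P/Q_d) = (-122.735) × (29.8/4935.02) = -0.7411…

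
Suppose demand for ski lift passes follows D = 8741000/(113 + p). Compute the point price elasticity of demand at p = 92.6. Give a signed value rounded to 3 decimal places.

dD/dp = −8741000/(113 + p)² = -206.783. At p = 92.6, D = 42514.6.
Ed = (dD/dp)·(p/D) = (-206.783) × (92.6/42514.6) = -0.45038…

-0.450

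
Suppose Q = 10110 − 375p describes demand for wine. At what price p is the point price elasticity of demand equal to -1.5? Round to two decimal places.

Ed = −375p/(10110 − 375p). Set this equal to -1.5:
375p = 1.5·(10110 − 375p) ⇒ 375p(1 + 1.5) = 1.5·10110
p = 1.5·10110 / (375·2.5) = 16.176

16.18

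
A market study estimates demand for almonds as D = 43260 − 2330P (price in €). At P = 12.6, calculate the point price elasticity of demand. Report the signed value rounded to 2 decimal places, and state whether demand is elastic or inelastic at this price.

-2.11; elastic

dD/dP = −2330. At P = 12.6, D = 43260 − 2330(12.6) = 13902.
Ed = (dD/dP)·(P/D) = −2330 × (12.6/13902) = -2.1117…
|Ed| = 2.11 > 1, so demand is elastic.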